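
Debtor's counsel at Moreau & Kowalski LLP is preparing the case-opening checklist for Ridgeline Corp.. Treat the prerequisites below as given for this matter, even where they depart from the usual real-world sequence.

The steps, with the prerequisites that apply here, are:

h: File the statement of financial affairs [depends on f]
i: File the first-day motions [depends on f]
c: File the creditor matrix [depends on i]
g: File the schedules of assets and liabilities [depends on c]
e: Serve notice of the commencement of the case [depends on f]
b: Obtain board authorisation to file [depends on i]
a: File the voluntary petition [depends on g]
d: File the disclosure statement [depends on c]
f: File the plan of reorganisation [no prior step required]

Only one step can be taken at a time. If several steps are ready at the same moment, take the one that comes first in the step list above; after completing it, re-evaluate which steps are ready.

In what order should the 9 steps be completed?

f → h → i → c → g → e → b → a → d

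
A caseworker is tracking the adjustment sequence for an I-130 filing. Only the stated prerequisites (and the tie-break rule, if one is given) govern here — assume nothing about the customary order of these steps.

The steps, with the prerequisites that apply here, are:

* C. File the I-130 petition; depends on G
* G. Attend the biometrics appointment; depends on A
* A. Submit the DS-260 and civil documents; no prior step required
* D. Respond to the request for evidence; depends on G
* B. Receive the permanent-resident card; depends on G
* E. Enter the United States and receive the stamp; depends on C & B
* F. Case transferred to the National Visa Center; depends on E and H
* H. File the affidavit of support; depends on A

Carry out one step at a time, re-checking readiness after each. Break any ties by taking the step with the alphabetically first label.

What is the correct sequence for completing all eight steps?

A, G, B, C, D, E, H, F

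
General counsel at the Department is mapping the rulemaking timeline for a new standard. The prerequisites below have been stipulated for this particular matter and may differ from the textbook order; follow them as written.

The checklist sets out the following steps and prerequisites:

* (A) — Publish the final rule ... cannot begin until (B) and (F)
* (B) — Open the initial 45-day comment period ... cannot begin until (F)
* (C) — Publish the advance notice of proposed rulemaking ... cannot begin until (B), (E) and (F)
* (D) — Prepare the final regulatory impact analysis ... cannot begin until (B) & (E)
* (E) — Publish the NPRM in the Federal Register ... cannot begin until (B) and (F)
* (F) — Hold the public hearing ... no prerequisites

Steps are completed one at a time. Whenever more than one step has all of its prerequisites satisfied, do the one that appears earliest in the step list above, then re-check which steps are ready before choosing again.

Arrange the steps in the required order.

(F) is the only step with nothing outstanding, so it goes first.
That leaves (B) as the only ready step → (B).
(A) and (E) are both available; (A) is listed earlier → (A).
(E) needed (B) and (F), now all done → (E).
(C) and (D) are both available; (C) is listed earlier → (C).
(D) needed (B) and (E), now all done → (D).

(F), (B), (A), (E), (C), (D)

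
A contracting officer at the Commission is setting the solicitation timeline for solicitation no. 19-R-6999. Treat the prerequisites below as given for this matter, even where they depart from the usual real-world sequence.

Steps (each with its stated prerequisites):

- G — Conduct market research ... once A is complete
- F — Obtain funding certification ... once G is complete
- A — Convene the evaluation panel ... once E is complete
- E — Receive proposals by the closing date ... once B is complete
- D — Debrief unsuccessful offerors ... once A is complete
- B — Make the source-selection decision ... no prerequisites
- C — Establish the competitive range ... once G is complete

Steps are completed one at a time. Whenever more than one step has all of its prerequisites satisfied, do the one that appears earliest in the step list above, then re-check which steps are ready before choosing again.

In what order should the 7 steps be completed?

B → E → A → G → F → D → C

Only B has no prerequisites, so it is first.
E needed B, now all done → E.
A is the only step now ready → A.
G and D are both available; G is listed earlier → G.
F, D and C are all available; F is listed earlier → F.
D and C are both available; D is listed earlier → D.
Next only C has its prerequisites met → C.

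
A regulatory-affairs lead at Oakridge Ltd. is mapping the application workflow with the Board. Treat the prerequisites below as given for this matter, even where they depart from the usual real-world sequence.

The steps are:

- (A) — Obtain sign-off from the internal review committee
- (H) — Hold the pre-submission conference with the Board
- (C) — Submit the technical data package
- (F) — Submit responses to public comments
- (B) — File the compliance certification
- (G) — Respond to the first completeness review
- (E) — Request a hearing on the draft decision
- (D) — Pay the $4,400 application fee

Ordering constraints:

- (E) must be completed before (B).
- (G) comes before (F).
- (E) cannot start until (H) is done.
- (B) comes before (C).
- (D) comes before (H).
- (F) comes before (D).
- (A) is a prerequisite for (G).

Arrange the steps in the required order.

Only (A) has no prerequisites, so it is first.
Next only (G) has its prerequisites met → (G).
(F) needed (G), now all done → (F).
(D) needed (F), now all done → (D).
Next only (H) has its prerequisites met → (H).
(E) is the only step now ready → (E).
That leaves (B) as the only ready step → (B).
(C) is the only step now ready → (C).

(A) (G) (F) (D) (H) (E) (B) (C)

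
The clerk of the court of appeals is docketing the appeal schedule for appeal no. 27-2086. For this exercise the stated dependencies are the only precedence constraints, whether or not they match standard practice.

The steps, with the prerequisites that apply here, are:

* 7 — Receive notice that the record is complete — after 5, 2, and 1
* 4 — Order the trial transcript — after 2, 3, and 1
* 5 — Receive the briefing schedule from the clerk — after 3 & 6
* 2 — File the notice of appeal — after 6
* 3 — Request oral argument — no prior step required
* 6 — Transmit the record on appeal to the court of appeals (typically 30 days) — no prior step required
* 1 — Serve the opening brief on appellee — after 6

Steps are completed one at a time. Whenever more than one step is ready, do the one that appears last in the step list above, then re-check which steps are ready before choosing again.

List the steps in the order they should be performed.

Nothing is required for 6 and 3. 6 is listed later → 6 first.
Ready: 1, 3 and 2. 1 is listed later → 1.
Now 3 and 2 have their prerequisites met. 3 is listed later, so 3 next.
Now 2 and 5 have their prerequisites met. 2 is listed later, so 2 next.
5 and 4 are both available; 5 is listed later → 5.
Ready: 4 and 7. 4 is listed later → 4.
Next only 7 has its prerequisites met → 7.

6 → 1 → 3 → 2 → 5 → 4 → 7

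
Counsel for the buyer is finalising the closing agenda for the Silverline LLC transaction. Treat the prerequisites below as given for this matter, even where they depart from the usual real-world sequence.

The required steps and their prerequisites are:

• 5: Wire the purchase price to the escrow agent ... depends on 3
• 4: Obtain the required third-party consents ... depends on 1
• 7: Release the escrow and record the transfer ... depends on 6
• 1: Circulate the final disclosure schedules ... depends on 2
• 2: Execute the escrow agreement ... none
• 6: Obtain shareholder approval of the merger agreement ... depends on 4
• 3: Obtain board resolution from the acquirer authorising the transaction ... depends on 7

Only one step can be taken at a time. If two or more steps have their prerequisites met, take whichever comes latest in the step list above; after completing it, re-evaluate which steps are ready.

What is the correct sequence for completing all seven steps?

2 1 4 6 7 3 5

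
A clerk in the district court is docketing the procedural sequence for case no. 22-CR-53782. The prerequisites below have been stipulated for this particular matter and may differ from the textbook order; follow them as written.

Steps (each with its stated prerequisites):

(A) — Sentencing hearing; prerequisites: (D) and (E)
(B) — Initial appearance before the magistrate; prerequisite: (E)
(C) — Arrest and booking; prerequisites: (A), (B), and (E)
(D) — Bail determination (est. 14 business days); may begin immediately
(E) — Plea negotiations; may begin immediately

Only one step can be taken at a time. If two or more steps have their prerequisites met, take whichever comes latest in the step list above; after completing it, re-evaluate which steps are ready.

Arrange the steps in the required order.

Nothing is required for (E) and (D). (E) is listed later → (E) first.
(B) now also ready, so the ready set is {(D), (B)}; (D) is listed later → (D).
Ready: (B) and (A). (B) is listed later → (B).
That leaves (A) as the only ready step → (A).
That leaves (C) as the only ready step → (C).

(E) → (D) → (B) → (A) → (C)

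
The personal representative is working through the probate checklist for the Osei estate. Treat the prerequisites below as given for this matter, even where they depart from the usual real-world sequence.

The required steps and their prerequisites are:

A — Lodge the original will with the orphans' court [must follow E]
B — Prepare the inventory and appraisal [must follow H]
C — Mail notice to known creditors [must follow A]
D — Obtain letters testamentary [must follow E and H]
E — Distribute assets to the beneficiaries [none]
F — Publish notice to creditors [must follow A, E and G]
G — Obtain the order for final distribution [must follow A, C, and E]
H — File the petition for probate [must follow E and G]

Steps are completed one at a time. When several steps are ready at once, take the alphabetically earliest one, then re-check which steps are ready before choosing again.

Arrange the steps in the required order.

E, A, C, G, F, H, B, D

Only E has no prerequisites, so it is first.
A needed E, now all done → A.
C is the only step now ready → C.
G needed A, C and E, now all done → G.
F and H are both available; F has the earlier label → F.
That leaves H as the only ready step → H.
Ready: B and D. B has the earlier label → B.
D needed E and H, now all done → D.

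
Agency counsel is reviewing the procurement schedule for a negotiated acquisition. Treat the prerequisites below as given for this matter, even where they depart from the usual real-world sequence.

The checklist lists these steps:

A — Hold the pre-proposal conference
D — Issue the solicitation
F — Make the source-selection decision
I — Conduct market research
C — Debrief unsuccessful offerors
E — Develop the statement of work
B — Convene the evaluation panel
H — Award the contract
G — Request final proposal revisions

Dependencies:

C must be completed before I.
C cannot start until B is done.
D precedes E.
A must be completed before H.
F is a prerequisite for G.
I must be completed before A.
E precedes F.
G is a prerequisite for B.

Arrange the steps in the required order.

D has no prerequisites → D first.
E needed D, now all done → E.
F is the only step now ready → F.
That leaves G as the only ready step → G.
B needed G, now all done → B.
That leaves C as the only ready step → C.
That leaves I as the only ready step → I.
Next only A has its prerequisites met → A.
H needed A, now all done → H.

D E F G B C I A H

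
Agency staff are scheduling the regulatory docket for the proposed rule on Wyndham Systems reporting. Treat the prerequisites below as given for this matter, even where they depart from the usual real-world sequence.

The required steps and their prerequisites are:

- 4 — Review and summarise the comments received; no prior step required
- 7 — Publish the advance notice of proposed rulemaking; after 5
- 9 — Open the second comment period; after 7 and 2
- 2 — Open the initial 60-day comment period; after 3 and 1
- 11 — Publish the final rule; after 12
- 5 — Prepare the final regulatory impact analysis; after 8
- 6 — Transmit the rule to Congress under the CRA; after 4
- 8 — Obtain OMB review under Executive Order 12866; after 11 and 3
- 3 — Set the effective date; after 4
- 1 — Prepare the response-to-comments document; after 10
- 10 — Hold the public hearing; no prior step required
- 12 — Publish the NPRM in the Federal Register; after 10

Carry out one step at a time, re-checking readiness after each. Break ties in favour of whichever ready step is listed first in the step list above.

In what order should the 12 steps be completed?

4, 6, 3, 10, 1, 2, 12, 11, 8, 5, 7, 9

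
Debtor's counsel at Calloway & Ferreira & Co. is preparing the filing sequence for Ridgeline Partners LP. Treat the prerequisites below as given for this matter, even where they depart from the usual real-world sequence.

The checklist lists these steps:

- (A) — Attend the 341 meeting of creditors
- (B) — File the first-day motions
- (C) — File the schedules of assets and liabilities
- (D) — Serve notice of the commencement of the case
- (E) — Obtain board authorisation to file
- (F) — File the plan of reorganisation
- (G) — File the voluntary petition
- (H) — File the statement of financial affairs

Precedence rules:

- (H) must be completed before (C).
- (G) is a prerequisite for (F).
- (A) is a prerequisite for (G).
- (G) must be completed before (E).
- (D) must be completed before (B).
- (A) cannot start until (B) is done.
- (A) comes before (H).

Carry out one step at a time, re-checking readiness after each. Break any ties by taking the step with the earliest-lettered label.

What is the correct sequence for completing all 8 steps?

(D) has no prerequisites → (D) first.
(B) needed (D), now all done → (B).
(A) needed (B), now all done → (A).
(G) and (H) are both available; (G) has the earlier label → (G).
(E) and (F) now also ready, so the ready set is {(E), (F), (H)}; (E) has the earlier label → (E).
(F) and (H) are both available; (F) has the earlier label → (F).
Next only (H) has its prerequisites met → (H).
(C) needed (H), now all done → (C).

(D), (B), (A), (G), (E), (F), (H), (C)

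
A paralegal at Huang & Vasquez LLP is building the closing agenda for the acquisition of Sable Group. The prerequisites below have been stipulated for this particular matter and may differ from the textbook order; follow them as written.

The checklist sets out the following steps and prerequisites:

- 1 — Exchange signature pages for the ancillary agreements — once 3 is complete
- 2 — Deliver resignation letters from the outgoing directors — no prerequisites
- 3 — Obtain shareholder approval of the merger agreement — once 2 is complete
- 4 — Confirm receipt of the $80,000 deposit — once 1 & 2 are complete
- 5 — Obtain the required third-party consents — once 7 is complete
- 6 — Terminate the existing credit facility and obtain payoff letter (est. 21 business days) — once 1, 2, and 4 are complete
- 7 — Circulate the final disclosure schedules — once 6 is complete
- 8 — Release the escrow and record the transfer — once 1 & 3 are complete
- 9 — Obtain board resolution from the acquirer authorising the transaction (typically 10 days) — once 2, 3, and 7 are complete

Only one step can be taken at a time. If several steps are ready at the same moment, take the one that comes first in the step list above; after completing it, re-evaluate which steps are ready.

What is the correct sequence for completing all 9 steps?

2 is the only step with nothing outstanding, so it goes first.
That leaves 3 as the only ready step → 3.
1 needed 3, now all done → 1.
Ready: 4 and 8. 4 is listed earlier → 4.
Ready: 6 and 8. 6 is listed earlier → 6.
7 now also ready, so the ready set is {7, 8}; 7 is listed earlier → 7.
Ready: 5, 8 and 9. 5 is listed earlier → 5.
Ready: 8 and 9. 8 is listed earlier → 8.
9 needed 2, 3 and 7, now all done → 9.

2, 3, 1, 4, 6, 7, 5, 8, 9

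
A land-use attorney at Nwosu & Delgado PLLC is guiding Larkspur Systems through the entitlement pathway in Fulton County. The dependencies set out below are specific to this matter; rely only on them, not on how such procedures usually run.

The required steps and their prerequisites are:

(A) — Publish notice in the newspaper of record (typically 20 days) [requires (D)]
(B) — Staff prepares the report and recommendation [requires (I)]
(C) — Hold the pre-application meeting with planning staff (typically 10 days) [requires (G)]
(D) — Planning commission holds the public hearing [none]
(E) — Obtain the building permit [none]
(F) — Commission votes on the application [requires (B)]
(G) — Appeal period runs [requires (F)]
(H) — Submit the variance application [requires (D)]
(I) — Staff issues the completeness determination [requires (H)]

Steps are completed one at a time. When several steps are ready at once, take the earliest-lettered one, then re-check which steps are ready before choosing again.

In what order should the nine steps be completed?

(D), (A), (E), (H), (I), (B), (F), (G), (C)

Nothing is required for (D) and (E). (D) has the earlier label → (D) first.
(A) and (H) now also ready, so the ready set is {(A), (E), (H)}; (A) has the earlier label → (A).
Now (E) and (H) have their prerequisites met. (E) has the earlier label, so (E) next.
(H) is the only step now ready → (H).
(I) needed (H), now all done → (I).
(B) needed (I), now all done → (B).
(F) needed (B), now all done → (F).
(G) is the only step now ready → (G).
That leaves (C) as the only ready step → (C).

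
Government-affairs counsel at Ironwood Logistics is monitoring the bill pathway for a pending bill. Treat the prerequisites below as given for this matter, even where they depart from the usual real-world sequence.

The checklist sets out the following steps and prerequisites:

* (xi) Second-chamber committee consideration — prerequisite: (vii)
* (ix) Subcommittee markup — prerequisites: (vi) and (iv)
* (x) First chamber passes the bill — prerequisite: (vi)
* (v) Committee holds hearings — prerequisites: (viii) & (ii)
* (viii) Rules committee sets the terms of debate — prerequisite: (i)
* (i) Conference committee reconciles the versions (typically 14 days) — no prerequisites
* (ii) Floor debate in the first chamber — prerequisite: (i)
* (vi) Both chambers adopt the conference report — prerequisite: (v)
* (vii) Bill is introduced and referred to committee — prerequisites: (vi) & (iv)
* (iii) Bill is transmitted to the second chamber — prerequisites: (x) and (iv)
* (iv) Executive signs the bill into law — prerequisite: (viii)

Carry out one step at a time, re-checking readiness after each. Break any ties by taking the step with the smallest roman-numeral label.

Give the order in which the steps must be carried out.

(i), (ii), (viii), (iv), (v), (vi), (vii), (ix), (x), (iii), (xi)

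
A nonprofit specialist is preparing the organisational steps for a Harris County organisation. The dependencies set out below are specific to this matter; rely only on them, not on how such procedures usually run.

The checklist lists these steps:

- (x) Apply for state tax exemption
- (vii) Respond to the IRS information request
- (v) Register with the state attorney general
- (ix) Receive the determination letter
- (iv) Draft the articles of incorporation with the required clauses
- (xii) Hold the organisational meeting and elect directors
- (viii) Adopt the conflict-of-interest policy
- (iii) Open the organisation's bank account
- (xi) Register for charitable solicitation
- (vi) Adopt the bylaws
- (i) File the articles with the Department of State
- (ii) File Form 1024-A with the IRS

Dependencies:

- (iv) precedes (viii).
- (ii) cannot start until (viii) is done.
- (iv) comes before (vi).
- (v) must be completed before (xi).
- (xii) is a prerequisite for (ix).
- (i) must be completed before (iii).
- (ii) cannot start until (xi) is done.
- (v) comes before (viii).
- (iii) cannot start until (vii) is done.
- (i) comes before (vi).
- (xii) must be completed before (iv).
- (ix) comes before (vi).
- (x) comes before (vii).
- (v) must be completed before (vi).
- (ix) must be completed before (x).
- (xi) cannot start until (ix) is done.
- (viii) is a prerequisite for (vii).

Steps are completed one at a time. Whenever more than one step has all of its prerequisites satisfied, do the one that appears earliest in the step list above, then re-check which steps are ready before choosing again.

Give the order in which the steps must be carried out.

(v), (xii), (ix), (x), (iv), (viii), (vii), (xi), (i), (iii), (vi), (ii)

Nothing is required for (v), (xii) and (i). (v) is listed earlier → (v) first.
(xii) and (i) are both available; (xii) is listed earlier → (xii).
(ix) and (iv) now also ready, so the ready set is {(ix), (iv), (i)}; (ix) is listed earlier → (ix).
(x), (iv), (xi) and (i) are all available; (x) is listed earlier → (x).
(iv), (xi) and (i) are all available; (iv) is listed earlier → (iv).
(viii), (xi) and (i) are all available; (viii) is listed earlier → (viii).
Ready: (vii), (xi) and (i). (vii) is listed earlier → (vii).
(xi) and (i) are both available; (xi) is listed earlier → (xi).
(ii) now also ready, so the ready set is {(i), (ii)}; (i) is listed earlier → (i).
(iii), (vi) and (ii) are all available; (iii) is listed earlier → (iii).
(vi) and (ii) are both available; (vi) is listed earlier → (vi).
(ii) needed (viii) and (xi), now all done → (ii).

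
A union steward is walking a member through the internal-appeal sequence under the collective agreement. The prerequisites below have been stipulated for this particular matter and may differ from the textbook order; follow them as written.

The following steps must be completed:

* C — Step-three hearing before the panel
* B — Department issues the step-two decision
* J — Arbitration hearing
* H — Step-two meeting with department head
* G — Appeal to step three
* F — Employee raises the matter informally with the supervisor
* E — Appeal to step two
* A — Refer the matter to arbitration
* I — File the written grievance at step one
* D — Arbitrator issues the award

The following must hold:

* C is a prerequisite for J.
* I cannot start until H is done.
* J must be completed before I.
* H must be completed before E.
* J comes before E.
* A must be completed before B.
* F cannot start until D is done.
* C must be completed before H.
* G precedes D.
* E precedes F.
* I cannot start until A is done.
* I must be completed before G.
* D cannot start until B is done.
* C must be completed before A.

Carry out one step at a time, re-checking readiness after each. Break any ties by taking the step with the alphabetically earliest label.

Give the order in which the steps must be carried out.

C A B H J E I G D F

C is the only step with nothing outstanding, so it goes first.
Ready: A, H and J. A has the earlier label → A.
B, H and J are all available; B has the earlier label → B.
H and J are both available; H has the earlier label → H.
J needed C, now all done → J.
Ready: E and I. E has the earlier label → E.
I needed A, H and J, now all done → I.
G needed I, now all done → G.
D needed B and G, now all done → D.
F needed D and E, now all done → F.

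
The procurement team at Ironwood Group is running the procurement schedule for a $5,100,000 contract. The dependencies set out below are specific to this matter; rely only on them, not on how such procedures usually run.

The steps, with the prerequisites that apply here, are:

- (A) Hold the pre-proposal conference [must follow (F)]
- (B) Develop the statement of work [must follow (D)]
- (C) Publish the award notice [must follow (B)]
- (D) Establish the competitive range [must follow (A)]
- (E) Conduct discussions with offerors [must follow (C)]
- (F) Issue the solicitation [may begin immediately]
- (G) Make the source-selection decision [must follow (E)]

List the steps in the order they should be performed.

(F) (A) (D) (B) (C) (E) (G)

(F) is the only step with nothing outstanding, so it goes first.
Next only (A) has its prerequisites met → (A).
(D) needed (A), now all done → (D).
(B) needed (D), now all done → (B).
(C) is the only step now ready → (C).
Next only (E) has its prerequisites met → (E).
(G) needed (E), now all done → (G).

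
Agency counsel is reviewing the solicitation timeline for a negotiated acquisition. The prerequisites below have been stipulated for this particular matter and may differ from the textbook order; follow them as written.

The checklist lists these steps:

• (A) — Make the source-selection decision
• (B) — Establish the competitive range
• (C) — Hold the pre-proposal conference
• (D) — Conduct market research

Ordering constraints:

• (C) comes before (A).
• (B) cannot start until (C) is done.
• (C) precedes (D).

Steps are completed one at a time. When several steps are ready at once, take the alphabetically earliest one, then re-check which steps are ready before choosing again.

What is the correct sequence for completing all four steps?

(C) (A) (B) (D)

(C) has no prerequisites → (C) first.
Now (A), (B) and (D) have their prerequisites met. (A) has the earlier label, so (A) next.
(B) and (D) are both available; (B) has the earlier label → (B).
Next only (D) has its prerequisites met → (D).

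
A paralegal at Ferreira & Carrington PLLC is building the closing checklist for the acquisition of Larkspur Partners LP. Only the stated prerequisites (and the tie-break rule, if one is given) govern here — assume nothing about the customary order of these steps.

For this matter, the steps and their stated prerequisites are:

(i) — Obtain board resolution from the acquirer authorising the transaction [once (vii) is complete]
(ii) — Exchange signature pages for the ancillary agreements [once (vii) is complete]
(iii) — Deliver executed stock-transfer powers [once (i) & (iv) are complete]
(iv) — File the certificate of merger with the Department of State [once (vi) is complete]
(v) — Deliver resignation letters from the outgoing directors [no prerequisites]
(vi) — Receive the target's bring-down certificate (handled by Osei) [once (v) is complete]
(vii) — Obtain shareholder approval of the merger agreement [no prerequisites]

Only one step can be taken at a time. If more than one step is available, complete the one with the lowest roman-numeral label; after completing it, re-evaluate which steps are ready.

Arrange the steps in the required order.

Nothing is required for (v) and (vii). (v) has the earlier label → (v) first.
Ready: (vi) and (vii). (vi) has the earlier label → (vi).
(iv) and (vii) are both available; (iv) has the earlier label → (iv).
That leaves (vii) as the only ready step → (vii).
(i) and (ii) are both available; (i) has the earlier label → (i).
(ii) and (iii) are both available; (ii) has the earlier label → (ii).
(iii) needed (i) and (iv), now all done → (iii).

(v) (vi) (iv) (vii) (i) (ii) (iii)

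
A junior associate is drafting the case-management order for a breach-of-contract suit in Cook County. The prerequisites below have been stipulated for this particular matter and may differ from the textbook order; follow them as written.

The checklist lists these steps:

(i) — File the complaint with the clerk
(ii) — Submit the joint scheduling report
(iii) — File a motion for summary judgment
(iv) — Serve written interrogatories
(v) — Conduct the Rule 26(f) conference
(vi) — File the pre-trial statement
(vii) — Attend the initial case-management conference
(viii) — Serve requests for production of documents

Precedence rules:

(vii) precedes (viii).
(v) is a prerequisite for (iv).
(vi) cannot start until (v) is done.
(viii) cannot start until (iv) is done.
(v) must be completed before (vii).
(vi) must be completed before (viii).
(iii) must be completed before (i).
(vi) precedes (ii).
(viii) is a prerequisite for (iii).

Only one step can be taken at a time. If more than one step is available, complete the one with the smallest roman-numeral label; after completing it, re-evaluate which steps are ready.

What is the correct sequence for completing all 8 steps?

(v) (iv) (vi) (ii) (vii) (viii) (iii) (i)

(v) is the only step with nothing outstanding, so it goes first.
Ready: (iv), (vi) and (vii). (iv) has the earlier label → (iv).
Ready: (vi) and (vii). (vi) has the earlier label → (vi).
(ii) now also ready, so the ready set is {(ii), (vii)}; (ii) has the earlier label → (ii).
That leaves (vii) as the only ready step → (vii).
(viii) is the only step now ready → (viii).
Next only (iii) has its prerequisites met → (iii).
(i) is the only step now ready → (i).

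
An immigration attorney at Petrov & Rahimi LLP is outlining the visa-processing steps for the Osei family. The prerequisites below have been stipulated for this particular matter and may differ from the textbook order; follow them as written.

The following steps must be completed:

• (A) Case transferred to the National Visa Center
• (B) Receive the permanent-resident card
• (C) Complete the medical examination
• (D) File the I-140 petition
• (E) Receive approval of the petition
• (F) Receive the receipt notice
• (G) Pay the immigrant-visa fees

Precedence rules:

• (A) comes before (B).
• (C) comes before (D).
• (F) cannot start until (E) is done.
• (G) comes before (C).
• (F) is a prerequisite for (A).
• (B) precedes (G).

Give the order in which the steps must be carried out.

(E) has no prerequisites → (E) first.
(F) needed (E), now all done → (F).
(A) needed (F), now all done → (A).
Next only (B) has its prerequisites met → (B).
That leaves (G) as the only ready step → (G).
That leaves (C) as the only ready step → (C).
(D) needed (C), now all done → (D).

(E) → (F) → (A) → (B) → (G) → (C) → (D)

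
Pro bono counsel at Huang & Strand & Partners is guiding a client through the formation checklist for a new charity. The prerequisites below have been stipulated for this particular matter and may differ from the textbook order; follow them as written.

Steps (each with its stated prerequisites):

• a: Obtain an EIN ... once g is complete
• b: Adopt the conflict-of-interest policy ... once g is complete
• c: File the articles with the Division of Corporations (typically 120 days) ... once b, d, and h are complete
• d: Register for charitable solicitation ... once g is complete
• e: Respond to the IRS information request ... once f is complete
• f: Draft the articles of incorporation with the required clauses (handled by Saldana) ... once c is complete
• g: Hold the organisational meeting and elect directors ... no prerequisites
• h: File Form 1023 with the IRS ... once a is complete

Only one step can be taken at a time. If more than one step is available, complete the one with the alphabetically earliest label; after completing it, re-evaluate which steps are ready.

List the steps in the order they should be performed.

g is the only step with nothing outstanding, so it goes first.
a, b and d are all available; a has the earlier label → a.
h now also ready, so the ready set is {b, d, h}; b has the earlier label → b.
d and h are both available; d has the earlier label → d.
Next only h has its prerequisites met → h.
c needed b, d and h, now all done → c.
That leaves f as the only ready step → f.
e is the only step now ready → e.

g, a, b, d, h, c, f, e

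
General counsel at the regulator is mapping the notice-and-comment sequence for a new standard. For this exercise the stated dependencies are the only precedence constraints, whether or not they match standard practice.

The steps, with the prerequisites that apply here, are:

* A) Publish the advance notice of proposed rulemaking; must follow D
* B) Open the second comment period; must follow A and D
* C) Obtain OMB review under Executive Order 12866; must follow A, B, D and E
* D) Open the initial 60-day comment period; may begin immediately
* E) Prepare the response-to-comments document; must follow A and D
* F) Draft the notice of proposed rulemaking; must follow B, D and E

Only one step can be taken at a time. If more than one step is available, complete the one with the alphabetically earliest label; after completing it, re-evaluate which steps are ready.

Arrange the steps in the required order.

D, A, B, E, C, F

D has no prerequisites → D first.
A is the only step now ready → A.
Ready: B and E. B has the earlier label → B.
E needed A and D, now all done → E.
Now C and F have their prerequisites met. C has the earlier label, so C next.
F is the only step now ready → F.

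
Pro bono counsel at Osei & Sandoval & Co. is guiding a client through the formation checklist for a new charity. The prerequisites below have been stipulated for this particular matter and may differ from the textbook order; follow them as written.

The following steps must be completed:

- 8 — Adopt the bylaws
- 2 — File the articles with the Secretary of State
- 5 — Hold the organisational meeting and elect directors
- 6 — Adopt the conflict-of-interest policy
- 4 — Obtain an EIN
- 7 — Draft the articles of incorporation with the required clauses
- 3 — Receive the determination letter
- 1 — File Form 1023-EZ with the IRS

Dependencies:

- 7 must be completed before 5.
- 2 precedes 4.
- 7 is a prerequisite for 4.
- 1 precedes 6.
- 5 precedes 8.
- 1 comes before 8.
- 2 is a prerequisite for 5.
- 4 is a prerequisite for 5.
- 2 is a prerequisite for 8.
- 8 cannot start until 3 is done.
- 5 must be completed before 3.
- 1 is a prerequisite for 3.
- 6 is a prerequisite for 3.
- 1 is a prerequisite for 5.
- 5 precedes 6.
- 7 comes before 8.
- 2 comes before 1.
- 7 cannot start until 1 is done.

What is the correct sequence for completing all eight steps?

Only 2 has no prerequisites, so it is first.
Next only 1 has its prerequisites met → 1.
That leaves 7 as the only ready step → 7.
Next only 4 has its prerequisites met → 4.
Next only 5 has its prerequisites met → 5.
That leaves 6 as the only ready step → 6.
3 is the only step now ready → 3.
That leaves 8 as the only ready step → 8.

2 1 7 4 5 6 3 8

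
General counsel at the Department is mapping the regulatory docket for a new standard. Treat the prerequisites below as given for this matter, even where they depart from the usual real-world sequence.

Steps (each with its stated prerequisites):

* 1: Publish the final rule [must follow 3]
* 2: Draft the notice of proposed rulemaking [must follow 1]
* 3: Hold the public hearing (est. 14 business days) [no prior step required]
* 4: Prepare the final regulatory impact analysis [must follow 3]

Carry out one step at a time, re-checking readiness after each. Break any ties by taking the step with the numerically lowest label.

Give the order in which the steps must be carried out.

3, 1, 2, 4

3 has no prerequisites → 3 first.
1 and 4 are both available; 1 has the earlier label → 1.
2 and 4 are both available; 2 has the earlier label → 2.
Next only 4 has its prerequisites met → 4.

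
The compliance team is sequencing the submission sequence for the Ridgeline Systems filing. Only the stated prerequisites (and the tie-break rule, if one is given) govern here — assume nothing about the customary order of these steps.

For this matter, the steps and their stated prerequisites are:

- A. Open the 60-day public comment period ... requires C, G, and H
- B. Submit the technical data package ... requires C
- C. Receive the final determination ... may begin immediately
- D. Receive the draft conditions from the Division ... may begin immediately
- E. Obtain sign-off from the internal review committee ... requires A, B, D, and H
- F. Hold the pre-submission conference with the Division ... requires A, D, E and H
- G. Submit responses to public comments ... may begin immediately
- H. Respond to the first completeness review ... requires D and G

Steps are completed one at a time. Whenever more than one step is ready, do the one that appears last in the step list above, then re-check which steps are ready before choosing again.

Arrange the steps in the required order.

G, D, H, C, B, A, E, F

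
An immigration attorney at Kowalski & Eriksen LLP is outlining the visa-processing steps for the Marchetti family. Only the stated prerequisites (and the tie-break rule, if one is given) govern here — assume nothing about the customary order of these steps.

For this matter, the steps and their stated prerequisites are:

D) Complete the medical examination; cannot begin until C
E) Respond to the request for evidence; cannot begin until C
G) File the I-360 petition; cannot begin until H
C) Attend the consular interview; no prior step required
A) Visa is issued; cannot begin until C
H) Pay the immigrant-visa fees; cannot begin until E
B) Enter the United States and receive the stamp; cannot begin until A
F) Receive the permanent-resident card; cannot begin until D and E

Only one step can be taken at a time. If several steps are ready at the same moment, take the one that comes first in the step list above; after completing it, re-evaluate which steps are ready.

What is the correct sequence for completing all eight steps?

C D E A H G B F

C is the only step with nothing outstanding, so it goes first.
Now D, E and A have their prerequisites met. D is listed earlier, so D next.
Now E and A have their prerequisites met. E is listed earlier, so E next.
A, H and F are all available; A is listed earlier → A.
B now also ready, so the ready set is {H, B, F}; H is listed earlier → H.
Now G, B and F have their prerequisites met. G is listed earlier, so G next.
Ready: B and F. B is listed earlier → B.
F needed D and E, now all done → F.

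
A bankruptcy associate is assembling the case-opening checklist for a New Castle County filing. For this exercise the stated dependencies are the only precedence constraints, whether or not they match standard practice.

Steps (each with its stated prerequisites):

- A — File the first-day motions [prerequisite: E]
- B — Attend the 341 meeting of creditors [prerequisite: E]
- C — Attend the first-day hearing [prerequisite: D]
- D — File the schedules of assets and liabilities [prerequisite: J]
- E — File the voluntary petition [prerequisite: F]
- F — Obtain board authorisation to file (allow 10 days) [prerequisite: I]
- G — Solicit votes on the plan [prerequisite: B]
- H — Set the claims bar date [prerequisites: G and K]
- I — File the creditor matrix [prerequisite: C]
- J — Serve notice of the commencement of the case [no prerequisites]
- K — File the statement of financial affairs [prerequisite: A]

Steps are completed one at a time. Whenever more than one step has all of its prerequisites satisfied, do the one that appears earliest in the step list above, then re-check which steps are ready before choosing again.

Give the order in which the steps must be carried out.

Only J has no prerequisites, so it is first.
D needed J, now all done → D.
Next only C has its prerequisites met → C.
I needed C, now all done → I.
F needed I, now all done → F.
That leaves E as the only ready step → E.
Ready: A and B. A is listed earlier → A.
K now also ready, so the ready set is {B, K}; B is listed earlier → B.
G and K are both available; G is listed earlier → G.
K needed A, now all done → K.
That leaves H as the only ready step → H.

J D C I F E A B G K H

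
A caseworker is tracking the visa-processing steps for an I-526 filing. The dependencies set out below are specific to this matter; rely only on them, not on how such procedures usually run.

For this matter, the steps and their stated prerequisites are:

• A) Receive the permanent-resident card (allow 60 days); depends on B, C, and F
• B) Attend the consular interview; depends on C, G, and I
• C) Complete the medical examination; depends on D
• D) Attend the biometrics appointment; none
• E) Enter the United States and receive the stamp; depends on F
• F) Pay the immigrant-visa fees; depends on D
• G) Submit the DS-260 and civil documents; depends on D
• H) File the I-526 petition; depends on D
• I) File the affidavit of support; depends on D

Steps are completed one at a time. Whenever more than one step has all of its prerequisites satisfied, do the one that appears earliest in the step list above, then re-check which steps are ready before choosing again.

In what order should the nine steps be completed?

D C F E G H I B A

D is the only step with nothing outstanding, so it goes first.
C, F, G, H and I are all available; C is listed earlier → C.
Now F, G, H and I have their prerequisites met. F is listed earlier, so F next.
Now E, G, H and I have their prerequisites met. E is listed earlier, so E next.
Ready: G, H and I. G is listed earlier → G.
Ready: H and I. H is listed earlier → H.
That leaves I as the only ready step → I.
B is the only step now ready → B.
A needed B, C and F, now all done → A.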